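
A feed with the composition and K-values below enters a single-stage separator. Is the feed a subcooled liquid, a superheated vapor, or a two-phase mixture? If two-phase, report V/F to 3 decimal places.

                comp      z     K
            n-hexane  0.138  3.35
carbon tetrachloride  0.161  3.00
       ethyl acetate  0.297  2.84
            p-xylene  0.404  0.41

two-phase, V/F = 0.807

ΣzᵢKᵢ = 1.954; Σzᵢ/Kᵢ = 1.185.
Both exceed 1, so a two-phase solution exists.
Material balance + equilibrium reduce to Σ zᵢ(Kᵢ−1)/(1+ψ(Kᵢ−1)) = 0.
Newton–Raphson from ψ = 0.5:
  ψ = 0.500: g = 0.2566, g' = -0.878 → ψ = 0.792
  ψ = 0.792: g = 0.0126, g' = -0.852 → ψ = 0.807
Converged at ψ = 0.807.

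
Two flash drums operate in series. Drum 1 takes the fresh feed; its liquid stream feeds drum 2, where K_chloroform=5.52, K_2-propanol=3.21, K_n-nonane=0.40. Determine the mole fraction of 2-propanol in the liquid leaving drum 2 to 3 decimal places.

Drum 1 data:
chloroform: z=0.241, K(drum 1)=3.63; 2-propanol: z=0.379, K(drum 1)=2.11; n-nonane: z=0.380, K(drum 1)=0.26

x_2-propanol (drum 2) = 0.139

Drum 1:
Let ψ₁ = V/F and solve Σ zᵢ(Kᵢ−1)/(1+ψ₁(Kᵢ−1)) = 0.
g(0) = ΣzᵢKᵢ − 1 = 0.773 and g(1) = 1 − Σzᵢ/Kᵢ = -0.708, so a root lies in (0, 1).
Newton–Raphson from ψ₁ = 0.62:
  ψ₁ = 0.620: g = -0.0294, g' = -1.115 → ψ₁ = 0.594
  ψ₁ = 0.594: g = -0.0004, g' = -1.086 → ψ₁ = 0.593
Converged at ψ₁ = 0.593.
Drum-1 compositions:
  chloroform: x = 0.094, y = 0.342
  2-propanol: x = 0.229, y = 0.482
  n-nonane: x = 0.677, y = 0.176
Drum-2 feed = drum-1 liquid: z₂ = (0.0941, 0.2285, 0.6773).
Drum 2:
Material balance + equilibrium reduce to Σ zᵢ(Kᵢ−1)/(1+ψ₂(Kᵢ−1)) = 0.
Feasibility: ΣzᵢKᵢ = 1.524, Σzᵢ/Kᵢ = 1.782 — both > 1, two phases present.
Newton iteration, ψ₂⁰ = 0.5:
  ψ₂ = 0.500: g = -0.2101, g' = -0.930 → ψ₂ = 0.274
  ψ₂ = 0.274: g = 0.0181, g' = -1.166 → ψ₂ = 0.290
Converged at ψ₂ = 0.290.
  chloroform: x = 0.041, y = 0.225
  2-propanol: x = 0.139, y = 0.447
  n-nonane: x = 0.820, y = 0.328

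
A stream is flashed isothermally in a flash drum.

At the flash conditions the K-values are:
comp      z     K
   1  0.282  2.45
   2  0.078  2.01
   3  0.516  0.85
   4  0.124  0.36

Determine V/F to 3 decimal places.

Rachford–Rice: g(V/F) = Σ zᵢ(Kᵢ−1)/(1+V/F(Kᵢ−1)) = 0.
g(0) = ΣzᵢKᵢ − 1 = 0.331 and g(1) = 1 − Σzᵢ/Kᵢ = -0.105, so a root lies in (0, 1).
Iterate (Newton) starting at V/F = 0.5:
  V/F = 0.500: g = 0.0890, g' = -0.358 → V/F = 0.749
  V/F = 0.749: g = 0.0013, g' = -0.364 → V/F = 0.752
Converged at V/F = 0.752.

V/F = 0.752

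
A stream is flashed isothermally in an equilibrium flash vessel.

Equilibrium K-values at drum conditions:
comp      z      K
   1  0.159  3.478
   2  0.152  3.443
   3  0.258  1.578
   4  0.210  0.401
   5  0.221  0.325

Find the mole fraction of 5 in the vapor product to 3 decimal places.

y_5 = 0.116

Rachford–Rice: g(β) = Σ zᵢ(Kᵢ−1)/(1+β(Kᵢ−1)) = 0.
g(0) = ΣzᵢKᵢ − 1 = 0.639 and g(1) = 1 − Σzᵢ/Kᵢ = -0.457, so a root lies in (0, 1).
Iterate (Newton) starting at β = 0.67:
  β = 0.670: g = -0.0860, g' = -0.859 → β = 0.570
  β = 0.570: g = -0.0027, g' = -0.815 → β = 0.567
Converged at β = 0.567.
Compositions from xᵢ = zᵢ/(1+β(Kᵢ−1)), yᵢ = Kᵢxᵢ:
  1: x = 0.066, y = 0.230
  2: x = 0.064, y = 0.220
  3: x = 0.194, y = 0.307
  4: x = 0.318, y = 0.127
  5: x = 0.358, y = 0.116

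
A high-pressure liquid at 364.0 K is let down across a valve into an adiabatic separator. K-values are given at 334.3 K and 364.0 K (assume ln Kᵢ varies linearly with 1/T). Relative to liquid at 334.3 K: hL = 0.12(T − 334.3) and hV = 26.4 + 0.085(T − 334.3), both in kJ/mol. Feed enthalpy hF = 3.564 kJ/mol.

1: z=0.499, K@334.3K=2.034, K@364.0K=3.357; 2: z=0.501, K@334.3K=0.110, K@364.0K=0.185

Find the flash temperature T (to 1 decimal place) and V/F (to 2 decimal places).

Adiabatic flash: solve Rachford–Rice at each trial T, then check hF = ψ·hV(T) + (1−ψ)·hL(T).
  T = 334.3 K: K = (2.034, 0.110), RR gives ψ = 0.076, H_out = 2.010 kJ/mol
  T = 364.0 K: K = (3.357, 0.185), RR gives ψ = 0.400, H_out = 13.701 kJ/mol
  T = 349.1 K: K = (2.639, 0.144), RR gives ψ = 0.277, H_out = 8.954 kJ/mol
  T = 341.7 K: K = (2.323, 0.126), RR gives ψ = 0.193, H_out = 5.921 kJ/mol
  T = 338.0 K: K = (2.175, 0.118), RR gives ψ = 0.139, H_out = 4.109 kJ/mol
  T = 336.1 K: K = (2.102, 0.114), RR gives ψ = 0.108, H_out = 3.073 kJ/mol
Linear interpolation between T = 336.1 (H_out = 3.073) and T = 338.0 (H_out = 4.109) on hF = 3.564 gives T ≈ 337.0 K, at which ψ = 0.12.

T = 337.0 K, V/F = 0.12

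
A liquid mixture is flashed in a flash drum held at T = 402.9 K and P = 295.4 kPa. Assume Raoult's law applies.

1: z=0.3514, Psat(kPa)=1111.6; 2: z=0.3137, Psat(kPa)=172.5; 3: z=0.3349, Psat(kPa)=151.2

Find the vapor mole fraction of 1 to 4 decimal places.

Raoult's law: Kᵢ = Pᵢˢᵃᵗ/P = Pᵢˢᵃᵗ/295.4.
  K_1 = 1111.6/295.4 = 3.763033, K_2 = 172.5/295.4 = 0.583954, K_3 = 151.2/295.4 = 0.511848
Rachford–Rice: g(V/F) = Σ zᵢ(Kᵢ−1)/(1+V/F(Kᵢ−1)) = 0.
g(0) = ΣzᵢKᵢ − 1 = 0.6769 and g(1) = 1 − Σzᵢ/Kᵢ = -0.2849, so a root lies in (0, 1).
Newton iteration, V/F⁰ = 0.59:
  V/F = 0.5900: g = -0.03344, g' = -0.6406 → V/F = 0.5378
  V/F = 0.5378: g = 0.00075, g' = -0.6709 → V/F = 0.5389
Converged at V/F = 0.5389.
Compositions from xᵢ = zᵢ/(1+V/F(Kᵢ−1)), yᵢ = Kᵢxᵢ:
  1: x = 0.1412, y = 0.5313
  2: x = 0.4044, y = 0.2361
  3: x = 0.4545, y = 0.2326

y_1 = 0.5313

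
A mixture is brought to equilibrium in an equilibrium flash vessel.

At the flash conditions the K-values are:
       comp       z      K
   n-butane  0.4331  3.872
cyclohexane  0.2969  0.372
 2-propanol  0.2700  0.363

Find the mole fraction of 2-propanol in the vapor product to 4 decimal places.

Rachford–Rice: g(β) = Σ zᵢ(Kᵢ−1)/(1+β(Kᵢ−1)) = 0.
g(0) = ΣzᵢKᵢ − 1 = 0.8854 and g(1) = 1 − Σzᵢ/Kᵢ = -0.6538, so a root lies in (0, 1).
Iterate (Newton) starting at β = 0.5:
  β = 0.5000: g = -0.01355, g' = -1.0867 → β = 0.4875
  β = 0.4875: g = 0.00004, g' = -1.0938 → β = 0.4876
Converged at β = 0.4876.
Compositions from xᵢ = zᵢ/(1+β(Kᵢ−1)), yᵢ = Kᵢxᵢ:
  n-butane: x = 0.1804, y = 0.6986
  cyclohexane: x = 0.4279, y = 0.1592
  2-propanol: x = 0.3916, y = 0.1422

y_2-propanol = 0.1422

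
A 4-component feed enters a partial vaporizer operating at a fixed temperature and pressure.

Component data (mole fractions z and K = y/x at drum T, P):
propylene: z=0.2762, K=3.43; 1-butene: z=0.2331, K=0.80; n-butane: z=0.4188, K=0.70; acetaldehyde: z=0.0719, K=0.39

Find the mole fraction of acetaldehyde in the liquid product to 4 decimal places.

Let β = V/F and solve Σ zᵢ(Kᵢ−1)/(1+β(Kᵢ−1)) = 0.
Check two-phase: ΣzᵢKᵢ = 1.4550 > 1 and Σzᵢ/Kᵢ = 1.1545 > 1, so g(0) = 0.4550 > 0 and g(1) = -0.1545 < 0.
Newton iteration, β⁰ = 0.5:
  β = 0.5000: g = 0.04029, g' = -0.4515 → β = 0.5892
  β = 0.5892: g = 0.00205, g' = -0.4086 → β = 0.5943
Converged at β = 0.5943.
Compositions from xᵢ = zᵢ/(1+β(Kᵢ−1)), yᵢ = Kᵢxᵢ:
  propylene: x = 0.1130, y = 0.3876
  1-butene: x = 0.2645, y = 0.2116
  n-butane: x = 0.5097, y = 0.3568
  acetaldehyde: x = 0.1128, y = 0.0440

x_acetaldehyde = 0.1128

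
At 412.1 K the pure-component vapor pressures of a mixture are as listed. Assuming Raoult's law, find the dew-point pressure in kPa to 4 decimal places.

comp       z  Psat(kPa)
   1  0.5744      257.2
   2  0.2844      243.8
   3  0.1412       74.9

At the dew point ψ → 1, so Σzᵢ/Kᵢ = 1 with Kᵢ = Pᵢˢᵃᵗ/P ⇒ 1/P = Σzᵢ/Pᵢˢᵃᵗ.
1/P = 0.5744/257.2 + 0.2844/243.8 + 0.1412/74.9 = 0.0052850 ⇒ P = 189.2151 kPa

Pdew = 189.2151 kPa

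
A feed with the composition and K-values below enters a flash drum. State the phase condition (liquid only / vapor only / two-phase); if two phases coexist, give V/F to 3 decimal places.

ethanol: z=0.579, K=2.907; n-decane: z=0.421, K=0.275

ΣzᵢKᵢ = 1.799; Σzᵢ/Kᵢ = 1.730.
Both exceed 1, so a two-phase solution exists.
Rachford–Rice: g(ψ) = Σ zᵢ(Kᵢ−1)/(1+ψ(Kᵢ−1)) = 0.
Iterate (Newton) starting at ψ = 0.5:
  ψ = 0.500: g = 0.0864, g' = -1.096 → ψ = 0.579
  ψ = 0.579: g = -0.0011, g' = -1.133 → ψ = 0.578
Converged at ψ = 0.578.

two-phase, V/F = 0.578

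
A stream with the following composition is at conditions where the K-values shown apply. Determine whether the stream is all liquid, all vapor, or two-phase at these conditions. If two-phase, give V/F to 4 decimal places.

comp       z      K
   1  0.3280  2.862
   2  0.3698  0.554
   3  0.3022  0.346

two-phase, V/F = 0.2436

ΣzᵢKᵢ = 1.2482; Σzᵢ/Kᵢ = 1.6555.
Both exceed 1, so a two-phase solution exists.
Rachford–Rice: g(ψ) = Σ zᵢ(Kᵢ−1)/(1+ψ(Kᵢ−1)) = 0.
Newton iteration, ψ⁰ = 0.58:
  ψ = 0.5800: g = -0.24728, g' = -0.7322 → ψ = 0.2423
  ψ = 0.2423: g = 0.00110, g' = -0.8150 → ψ = 0.2436
Converged at ψ = 0.2436.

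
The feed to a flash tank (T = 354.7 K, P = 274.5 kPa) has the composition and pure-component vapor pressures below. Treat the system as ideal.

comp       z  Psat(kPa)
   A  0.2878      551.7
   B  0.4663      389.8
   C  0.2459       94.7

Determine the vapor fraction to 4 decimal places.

Raoult's law: Kᵢ = Pᵢˢᵃᵗ/P = Pᵢˢᵃᵗ/274.5.
  K_A = 551.7/274.5 = 2.009836, K_B = 389.8/274.5 = 1.420036, K_C = 94.7/274.5 = 0.344991
Let ψ = V/F and solve Σ zᵢ(Kᵢ−1)/(1+ψ(Kᵢ−1)) = 0.
Check two-phase: ΣzᵢKᵢ = 1.3254 > 1 and Σzᵢ/Kᵢ = 1.1843 > 1, so g(0) = 0.3254 > 0 and g(1) = -0.1843 < 0.
Newton–Raphson from ψ = 0.5:
  ψ = 0.5000: g = 0.11548, g' = -0.4191 → ψ = 0.7756
  ψ = 0.7756: g = -0.01666, g' = -0.5750 → ψ = 0.7466
  ψ = 0.7466: g = -0.00041, g' = -0.5472 → ψ = 0.7458
Converged at ψ = 0.7458.

ψ = 0.7458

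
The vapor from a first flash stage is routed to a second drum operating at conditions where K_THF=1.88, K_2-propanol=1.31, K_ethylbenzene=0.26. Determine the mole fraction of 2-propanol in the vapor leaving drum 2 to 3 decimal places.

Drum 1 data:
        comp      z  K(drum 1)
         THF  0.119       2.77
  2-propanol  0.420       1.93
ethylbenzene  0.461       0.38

y_2-propanol (drum 2) = 0.658

Drum 1:
Let ψ₁ = V/F and solve Σ zᵢ(Kᵢ−1)/(1+ψ₁(Kᵢ−1)) = 0.
Check two-phase: ΣzᵢKᵢ = 1.315 > 1 and Σzᵢ/Kᵢ = 1.474 > 1, so g(0) = 0.315 > 0 and g(1) = -0.474 < 0.
Newton iteration, ψ₁⁰ = 0.5:
  ψ₁ = 0.500: g = -0.0359, g' = -0.646 → ψ₁ = 0.445
  ψ₁ = 0.445: g = -0.0003, g' = -0.636 → ψ₁ = 0.444
Converged at ψ₁ = 0.444.
Drum-1 compositions:
  THF: x = 0.067, y = 0.185
  2-propanol: x = 0.297, y = 0.574
  ethylbenzene: x = 0.636, y = 0.242
Drum-2 feed = drum-1 vapor: z₂ = (0.1846, 0.5737, 0.2417).
Drum 2:
Rachford–Rice: g(ψ₂) = Σ zᵢ(Kᵢ−1)/(1+ψ₂(Kᵢ−1)) = 0.
Check two-phase: ΣzᵢKᵢ = 1.161 > 1 and Σzᵢ/Kᵢ = 1.466 > 1, so g(0) = 0.161 > 0 and g(1) = -0.466 < 0.
Iterate (Newton) starting at ψ₂ = 0.5:
  ψ₂ = 0.500: g = -0.0172, g' = -0.444 → ψ₂ = 0.461
  ψ₂ = 0.461: g = -0.0005, g' = -0.420 → ψ₂ = 0.460
Converged at ψ₂ = 0.460.
  THF: x = 0.131, y = 0.247
  2-propanol: x = 0.502, y = 0.658
  ethylbenzene: x = 0.367, y = 0.095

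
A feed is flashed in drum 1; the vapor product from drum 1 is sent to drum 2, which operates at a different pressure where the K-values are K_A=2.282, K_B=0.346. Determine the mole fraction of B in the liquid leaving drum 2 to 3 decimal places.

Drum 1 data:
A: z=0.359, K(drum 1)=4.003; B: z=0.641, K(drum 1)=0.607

Drum 1:
Binary case is linear: z₁(K₁−1)(1+ψ₁(K₂−1)) + z₂(K₂−1)(1+ψ₁(K₁−1)) = 0
⇒ ψ₁ = [z₁(K₁−1)+z₂(K₂−1)] / [−(K₁−1)(K₂−1)] = 0.8262/1.1802 = 0.700
Drum-1 compositions:
  A: x = 0.116, y = 0.463
  B: x = 0.884, y = 0.537
Drum-2 feed = drum-1 vapor: z₂ = (0.4632, 0.5368).
Drum 2:
Let ψ₂ = V/F and solve Σ zᵢ(Kᵢ−1)/(1+ψ₂(Kᵢ−1)) = 0.
Check two-phase: ΣzᵢKᵢ = 1.243 > 1 and Σzᵢ/Kᵢ = 1.754 > 1, so g(0) = 0.243 > 0 and g(1) = -0.754 < 0.
Binary case is linear: z₁(K₁−1)(1+ψ₂(K₂−1)) + z₂(K₂−1)(1+ψ₂(K₁−1)) = 0
⇒ ψ₂ = [z₁(K₁−1)+z₂(K₂−1)] / [−(K₁−1)(K₂−1)] = 0.2428/0.8384 = 0.290
  A: x = 0.338, y = 0.771
  B: x = 0.662, y = 0.229

x_B (drum 2) = 0.662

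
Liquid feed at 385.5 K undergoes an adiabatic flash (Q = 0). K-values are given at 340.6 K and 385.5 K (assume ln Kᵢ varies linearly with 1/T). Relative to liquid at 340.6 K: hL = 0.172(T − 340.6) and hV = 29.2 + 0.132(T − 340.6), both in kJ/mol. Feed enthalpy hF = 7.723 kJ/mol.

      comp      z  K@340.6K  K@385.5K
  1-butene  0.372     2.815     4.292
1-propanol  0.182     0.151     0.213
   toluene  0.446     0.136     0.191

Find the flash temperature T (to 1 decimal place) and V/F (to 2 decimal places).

Adiabatic flash: solve Rachford–Rice at each trial T, then check hF = ψ·hV(T) + (1−ψ)·hL(T).
  T = 340.6 K: K = (2.815, 0.151, 0.136), RR gives ψ = 0.087, H_out = 2.532 kJ/mol
  T = 385.5 K: K = (4.292, 0.213, 0.191), RR gives ψ = 0.273, H_out = 15.196 kJ/mol
  T = 363.1 K: K = (3.523, 0.181, 0.163), RR gives ψ = 0.198, H_out = 9.484 kJ/mol
  T = 351.9 K: K = (3.162, 0.166, 0.149), RR gives ψ = 0.149, H_out = 6.237 kJ/mol
  T = 357.5 K: K = (3.341, 0.174, 0.156), RR gives ψ = 0.175, H_out = 7.903 kJ/mol
  T = 354.7 K: K = (3.251, 0.170, 0.153), RR gives ψ = 0.163, H_out = 7.082 kJ/mol
  T = 356.1 K: K = (3.296, 0.172, 0.154), RR gives ψ = 0.169, H_out = 7.495 kJ/mol
Linear interpolation between T = 356.1 (H_out = 7.495) and T = 357.5 (H_out = 7.903) on hF = 7.723 gives T ≈ 356.9 K, at which ψ = 0.17.

T = 356.9 K, V/F = 0.17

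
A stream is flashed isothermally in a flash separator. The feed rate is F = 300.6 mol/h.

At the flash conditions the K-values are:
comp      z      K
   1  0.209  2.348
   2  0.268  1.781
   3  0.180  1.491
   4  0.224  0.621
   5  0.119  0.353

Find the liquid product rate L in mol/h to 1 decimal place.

Rachford–Rice: g(V/F) = Σ zᵢ(Kᵢ−1)/(1+V/F(Kᵢ−1)) = 0.
g(0) = ΣzᵢKᵢ − 1 = 0.418 and g(1) = 1 − Σzᵢ/Kᵢ = -0.058, so a root lies in (0, 1).
Newton iteration, V/F⁰ = 0.46:
  V/F = 0.460: g = 0.1875, g' = -0.410 → V/F = 0.917
  V/F = 0.917: g = -0.0106, g' = -0.529 → V/F = 0.897
Converged at V/F = 0.897.
Then V = V/F·F = 0.8967·300.6 = 269.6 mol/h and L = F − V = 31.0 mol/h.

L = 31.0 mol/h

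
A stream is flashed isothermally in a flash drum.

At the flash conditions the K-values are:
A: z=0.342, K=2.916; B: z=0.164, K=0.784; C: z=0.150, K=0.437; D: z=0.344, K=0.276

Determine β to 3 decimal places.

Material balance + equilibrium reduce to Σ zᵢ(Kᵢ−1)/(1+β(Kᵢ−1)) = 0.
Check two-phase: ΣzᵢKᵢ = 1.286 > 1 and Σzᵢ/Kᵢ = 1.916 > 1, so g(0) = 0.286 > 0 and g(1) = -0.916 < 0.
Newton–Raphson from β = 0.61:
  β = 0.610: g = -0.3133, g' = -0.966 → β = 0.286
  β = 0.286: g = -0.0288, g' = -0.887 → β = 0.253
  β = 0.253: g = 0.0004, g' = -0.913 → β = 0.254
Converged at β = 0.254.

β = 0.254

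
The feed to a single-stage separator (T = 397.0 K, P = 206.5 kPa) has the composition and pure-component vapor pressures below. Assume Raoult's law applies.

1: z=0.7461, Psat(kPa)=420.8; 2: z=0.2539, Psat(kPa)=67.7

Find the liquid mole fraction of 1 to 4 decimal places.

x_1 = 0.3931

Raoult's law: Kᵢ = Pᵢˢᵃᵗ/P = Pᵢˢᵃᵗ/206.5.
  K_1 = 420.8/206.5 = 2.037772, K_2 = 67.7/206.5 = 0.327845
Rachford–Rice: g(V/F) = Σ zᵢ(Kᵢ−1)/(1+V/F(Kᵢ−1)) = 0.
g(0) = ΣzᵢKᵢ − 1 = 0.6036 and g(1) = 1 − Σzᵢ/Kᵢ = -0.1406, so a root lies in (0, 1).
Binary case is linear: z₁(K₁−1)(1+V/F(K₂−1)) + z₂(K₂−1)(1+V/F(K₁−1)) = 0
⇒ V/F = [z₁(K₁−1)+z₂(K₂−1)] / [−(K₁−1)(K₂−1)] = 0.60362/0.69754 = 0.8654
Compositions from xᵢ = zᵢ/(1+V/F(Kᵢ−1)), yᵢ = Kᵢxᵢ:
  1: x = 0.3931, y = 0.8010
  2: x = 0.6069, y = 0.1990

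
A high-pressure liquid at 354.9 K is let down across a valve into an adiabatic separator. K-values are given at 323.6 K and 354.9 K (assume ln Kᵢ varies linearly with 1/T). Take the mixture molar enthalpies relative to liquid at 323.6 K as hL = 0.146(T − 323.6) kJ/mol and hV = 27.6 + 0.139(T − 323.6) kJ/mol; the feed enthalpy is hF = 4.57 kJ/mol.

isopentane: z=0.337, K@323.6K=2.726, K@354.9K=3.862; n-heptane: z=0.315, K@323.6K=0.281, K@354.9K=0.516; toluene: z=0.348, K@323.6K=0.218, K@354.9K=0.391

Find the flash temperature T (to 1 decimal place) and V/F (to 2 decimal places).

Adiabatic flash: solve Rachford–Rice at each trial T, then check hF = ψ·hV(T) + (1−ψ)·hL(T).
  T = 323.6 K: K = (2.726, 0.281, 0.218), RR gives ψ = 0.064, H_out = 1.765 kJ/mol
  T = 354.9 K: K = (3.862, 0.516, 0.391), RR gives ψ = 0.379, H_out = 14.959 kJ/mol
  T = 339.2 K: K = (3.269, 0.386, 0.296), RR gives ψ = 0.217, H_out = 8.239 kJ/mol
  T = 331.4 K: K = (2.992, 0.330, 0.255), RR gives ψ = 0.142, H_out = 5.053 kJ/mol
  T = 327.5 K: K = (2.857, 0.305, 0.236), RR gives ψ = 0.104, H_out = 3.431 kJ/mol
  T = 329.4 K: K = (2.922, 0.317, 0.245), RR gives ψ = 0.123, H_out = 4.226 kJ/mol
Linear interpolation between T = 329.4 (H_out = 4.226) and T = 331.4 (H_out = 5.053) on hF = 4.57 gives T ≈ 330.2 K, at which ψ = 0.13.

T = 330.2 K, V/F = 0.13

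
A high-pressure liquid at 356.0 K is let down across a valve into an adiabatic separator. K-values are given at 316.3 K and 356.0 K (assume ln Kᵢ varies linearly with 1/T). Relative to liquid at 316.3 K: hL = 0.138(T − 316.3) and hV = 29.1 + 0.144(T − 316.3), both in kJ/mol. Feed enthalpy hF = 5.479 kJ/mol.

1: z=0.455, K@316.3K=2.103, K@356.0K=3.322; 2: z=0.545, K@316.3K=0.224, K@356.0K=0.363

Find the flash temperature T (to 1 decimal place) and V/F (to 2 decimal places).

Adiabatic flash: solve Rachford–Rice at each trial T, then check hF = ψ·hV(T) + (1−ψ)·hL(T).
  T = 316.3 K: K = (2.103, 0.224), RR gives ψ = 0.092, H_out = 2.684 kJ/mol
  T = 356.0 K: K = (3.322, 0.363), RR gives ψ = 0.480, H_out = 19.548 kJ/mol
  T = 336.1 K: K = (2.678, 0.289), RR gives ψ = 0.315, H_out = 11.940 kJ/mol
  T = 326.2 K: K = (2.382, 0.255), RR gives ψ = 0.217, H_out = 7.684 kJ/mol
  T = 321.2 K: K = (2.239, 0.239), RR gives ψ = 0.158, H_out = 5.283 kJ/mol
  T = 323.7 K: K = (2.310, 0.247), RR gives ψ = 0.188, H_out = 6.510 kJ/mol
  T = 322.4 K: K = (2.273, 0.243), RR gives ψ = 0.173, H_out = 5.880 kJ/mol
Linear interpolation between T = 321.2 (H_out = 5.283) and T = 322.4 (H_out = 5.880) on hF = 5.479 gives T ≈ 321.6 K, at which ψ = 0.16.

T = 321.6 K, V/F = 0.16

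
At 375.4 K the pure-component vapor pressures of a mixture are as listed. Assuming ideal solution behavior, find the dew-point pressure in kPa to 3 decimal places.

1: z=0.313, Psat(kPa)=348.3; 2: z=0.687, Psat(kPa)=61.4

Pdew = 82.730 kPa

At the dew point ψ → 1, so Σzᵢ/Kᵢ = 1 with Kᵢ = Pᵢˢᵃᵗ/P ⇒ 1/P = Σzᵢ/Pᵢˢᵃᵗ.
1/P = 0.313/348.3 + 0.687/61.4 = 0.012088 ⇒ P = 82.730 kPa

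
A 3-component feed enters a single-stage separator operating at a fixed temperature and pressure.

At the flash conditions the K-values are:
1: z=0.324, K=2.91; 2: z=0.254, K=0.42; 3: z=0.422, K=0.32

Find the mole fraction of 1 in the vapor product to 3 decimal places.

Rachford–Rice: g(V/F) = Σ zᵢ(Kᵢ−1)/(1+V/F(Kᵢ−1)) = 0.
Feasibility: ΣzᵢKᵢ = 1.185, Σzᵢ/Kᵢ = 2.035 — both > 1, two phases present.
Newton iteration, V/F⁰ = 0.5:
  V/F = 0.500: g = -0.3257, g' = -0.927 → V/F = 0.149
  V/F = 0.149: g = 0.0017, g' = -1.061 → V/F = 0.150
Converged at V/F = 0.150.
Compositions from xᵢ = zᵢ/(1+V/F(Kᵢ−1)), yᵢ = Kᵢxᵢ:
  1: x = 0.252, y = 0.733
  2: x = 0.278, y = 0.117
  3: x = 0.470, y = 0.150

y_1 = 0.733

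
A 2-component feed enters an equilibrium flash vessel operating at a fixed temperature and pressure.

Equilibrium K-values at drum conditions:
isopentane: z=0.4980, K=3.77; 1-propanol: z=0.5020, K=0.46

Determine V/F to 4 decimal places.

V/F = 0.7410

Rachford–Rice: g(V/F) = Σ zᵢ(Kᵢ−1)/(1+V/F(Kᵢ−1)) = 0.
Check two-phase: ΣzᵢKᵢ = 2.1084 > 1 and Σzᵢ/Kᵢ = 1.2234 > 1, so g(0) = 1.1084 > 0 and g(1) = -0.2234 < 0.
Binary case is linear: z₁(K₁−1)(1+V/F(K₂−1)) + z₂(K₂−1)(1+V/F(K₁−1)) = 0
⇒ V/F = [z₁(K₁−1)+z₂(K₂−1)] / [−(K₁−1)(K₂−1)] = 1.10838/1.49580 = 0.7410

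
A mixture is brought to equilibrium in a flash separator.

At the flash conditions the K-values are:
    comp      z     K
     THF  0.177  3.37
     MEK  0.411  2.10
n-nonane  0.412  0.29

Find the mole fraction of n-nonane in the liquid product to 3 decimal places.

x_n-nonane = 0.663

Rachford–Rice: g(β) = Σ zᵢ(Kᵢ−1)/(1+β(Kᵢ−1)) = 0.
g(0) = ΣzᵢKᵢ − 1 = 0.579 and g(1) = 1 − Σzᵢ/Kᵢ = -0.669, so a root lies in (0, 1).
Newton iteration, β⁰ = 0.69:
  β = 0.690: g = -0.1573, g' = -1.102 → β = 0.547
  β = 0.547: g = -0.0136, g' = -0.938 → β = 0.533
Converged at β = 0.533.
Compositions from xᵢ = zᵢ/(1+β(Kᵢ−1)), yᵢ = Kᵢxᵢ:
  THF: x = 0.078, y = 0.264
  MEK: x = 0.259, y = 0.544
  n-nonane: x = 0.663, y = 0.192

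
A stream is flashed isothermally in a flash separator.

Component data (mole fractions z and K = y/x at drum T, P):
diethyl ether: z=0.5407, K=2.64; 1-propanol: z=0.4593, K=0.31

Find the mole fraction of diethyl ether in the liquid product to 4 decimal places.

x_diethyl ether = 0.2961

Binary case is linear: z₁(K₁−1)(1+ψ(K₂−1)) + z₂(K₂−1)(1+ψ(K₁−1)) = 0
⇒ ψ = [z₁(K₁−1)+z₂(K₂−1)] / [−(K₁−1)(K₂−1)] = 0.56983/1.13160 = 0.5036
Compositions from xᵢ = zᵢ/(1+ψ(Kᵢ−1)), yᵢ = Kᵢxᵢ:
  diethyl ether: x = 0.2961, y = 0.7818
  1-propanol: x = 0.7039, y = 0.2182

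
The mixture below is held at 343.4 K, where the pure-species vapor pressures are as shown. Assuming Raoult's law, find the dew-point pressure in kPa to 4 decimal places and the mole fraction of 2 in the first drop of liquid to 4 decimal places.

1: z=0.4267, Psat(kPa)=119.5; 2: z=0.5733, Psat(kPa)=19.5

Pdew = 30.3299 kPa, x_2 = 0.8917

At the dew point ψ → 1, so Σzᵢ/Kᵢ = 1 with Kᵢ = Pᵢˢᵃᵗ/P ⇒ 1/P = Σzᵢ/Pᵢˢᵃᵗ.
1/P = 0.4267/119.5 + 0.5733/19.5 = 0.0329707 ⇒ P = 30.3299 kPa
xᵢ = zᵢP/Pᵢˢᵃᵗ ⇒ x_2 = 0.5733·30.3299/19.5 = 0.8917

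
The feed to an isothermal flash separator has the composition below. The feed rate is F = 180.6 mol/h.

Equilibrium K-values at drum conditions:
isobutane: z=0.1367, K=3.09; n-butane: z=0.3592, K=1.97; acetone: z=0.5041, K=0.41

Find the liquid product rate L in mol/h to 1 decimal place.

L = 103.5 mol/h

Rachford–Rice: g(ψ) = Σ zᵢ(Kᵢ−1)/(1+ψ(Kᵢ−1)) = 0.
g(0) = ΣzᵢKᵢ − 1 = 0.3367 and g(1) = 1 − Σzᵢ/Kᵢ = -0.4561, so a root lies in (0, 1).
Iterate (Newton) starting at ψ = 0.5:
  ψ = 0.5000: g = -0.04753, g' = -0.6491 → ψ = 0.4268
  ψ = 0.4268: g = -0.00008, g' = -0.6493 → ψ = 0.4266
Converged at ψ = 0.4266.
Then V = ψ·F = 0.4266·180.6 = 77.1 mol/h and L = F − V = 103.5 mol/h.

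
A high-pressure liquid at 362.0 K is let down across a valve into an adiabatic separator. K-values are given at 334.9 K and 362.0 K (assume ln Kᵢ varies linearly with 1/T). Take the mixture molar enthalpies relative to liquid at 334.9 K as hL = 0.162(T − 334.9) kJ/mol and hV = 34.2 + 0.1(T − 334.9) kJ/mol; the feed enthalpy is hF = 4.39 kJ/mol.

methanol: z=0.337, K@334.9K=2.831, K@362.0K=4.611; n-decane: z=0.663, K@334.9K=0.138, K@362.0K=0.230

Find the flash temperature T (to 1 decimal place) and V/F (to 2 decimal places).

T = 341.4 K, V/F = 0.10

Adiabatic flash: solve Rachford–Rice at each trial T, then check hF = ψ·hV(T) + (1−ψ)·hL(T).
  T = 334.9 K: K = (2.831, 0.138), RR gives ψ = 0.029, H_out = 0.987 kJ/mol
  T = 362.0 K: K = (4.611, 0.230), RR gives ψ = 0.254, H_out = 12.652 kJ/mol
  T = 348.4 K: K = (3.644, 0.180), RR gives ψ = 0.160, H_out = 7.529 kJ/mol
  T = 341.6 K: K = (3.217, 0.158), RR gives ψ = 0.101, H_out = 4.500 kJ/mol
  T = 338.2 K: K = (3.017, 0.148), RR gives ψ = 0.067, H_out = 2.798 kJ/mol
  T = 339.9 K: K = (3.116, 0.153), RR gives ψ = 0.084, H_out = 3.667 kJ/mol
Linear interpolation between T = 339.9 (H_out = 3.667) and T = 341.6 (H_out = 4.500) on hF = 4.39 gives T ≈ 341.4 K, at which ψ = 0.10.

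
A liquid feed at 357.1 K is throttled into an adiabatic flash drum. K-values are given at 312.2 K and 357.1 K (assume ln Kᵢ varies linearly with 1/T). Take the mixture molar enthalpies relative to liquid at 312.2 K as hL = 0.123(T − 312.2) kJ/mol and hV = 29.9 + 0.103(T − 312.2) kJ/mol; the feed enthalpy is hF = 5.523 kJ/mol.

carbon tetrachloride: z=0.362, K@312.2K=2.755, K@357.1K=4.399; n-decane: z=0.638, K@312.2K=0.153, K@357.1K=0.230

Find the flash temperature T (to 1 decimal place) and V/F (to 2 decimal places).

T = 323.6 K, V/F = 0.14

Adiabatic flash: solve Rachford–Rice at each trial T, then check hF = ψ·hV(T) + (1−ψ)·hL(T).
  T = 312.2 K: K = (2.755, 0.153), RR gives ψ = 0.064, H_out = 1.909 kJ/mol
  T = 357.1 K: K = (4.399, 0.230), RR gives ψ = 0.282, H_out = 13.714 kJ/mol
  T = 334.6 K: K = (3.535, 0.190), RR gives ψ = 0.195, H_out = 8.505 kJ/mol
  T = 323.4 K: K = (3.134, 0.171), RR gives ψ = 0.138, H_out = 5.467 kJ/mol
  T = 329.0 K: K = (3.332, 0.181), RR gives ψ = 0.168, H_out = 7.037 kJ/mol
  T = 326.2 K: K = (3.232, 0.176), RR gives ψ = 0.153, H_out = 6.266 kJ/mol
  T = 324.8 K: K = (3.183, 0.174), RR gives ψ = 0.146, H_out = 5.870 kJ/mol
Linear interpolation between T = 323.4 (H_out = 5.467) and T = 324.8 (H_out = 5.870) on hF = 5.523 gives T ≈ 323.6 K, at which ψ = 0.14.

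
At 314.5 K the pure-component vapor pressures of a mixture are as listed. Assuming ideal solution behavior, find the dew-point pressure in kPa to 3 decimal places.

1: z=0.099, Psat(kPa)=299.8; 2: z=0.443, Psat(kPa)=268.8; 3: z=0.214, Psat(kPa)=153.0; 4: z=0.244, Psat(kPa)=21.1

At the dew point ψ → 1, so Σzᵢ/Kᵢ = 1 with Kᵢ = Pᵢˢᵃᵗ/P ⇒ 1/P = Σzᵢ/Pᵢˢᵃᵗ.
1/P = 0.099/299.8 + 0.443/268.8 + 0.214/153.0 + 0.244/21.1 = 0.014941 ⇒ P = 66.930 kPa

Pdew = 66.930 kPa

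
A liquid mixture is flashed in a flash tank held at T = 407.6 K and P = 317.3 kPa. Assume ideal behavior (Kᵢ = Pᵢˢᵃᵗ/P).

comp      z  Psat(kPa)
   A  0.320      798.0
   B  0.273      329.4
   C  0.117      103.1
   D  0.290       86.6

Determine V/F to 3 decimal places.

Raoult's law: Kᵢ = Pᵢˢᵃᵗ/P = Pᵢˢᵃᵗ/317.3.
  K_A = 798.0/317.3 = 2.51497, K_B = 329.4/317.3 = 1.03813, K_C = 103.1/317.3 = 0.32493, K_D = 86.6/317.3 = 0.27293
Rachford–Rice: g(V/F) = Σ zᵢ(Kᵢ−1)/(1+V/F(Kᵢ−1)) = 0.
g(0) = ΣzᵢKᵢ − 1 = 0.205 and g(1) = 1 − Σzᵢ/Kᵢ = -0.813, so a root lies in (0, 1).
Newton–Raphson from V/F = 0.5:
  V/F = 0.500: g = -0.1645, g' = -0.738 → V/F = 0.277
  V/F = 0.277: g = -0.0095, g' = -0.686 → V/F = 0.263
Converged at V/F = 0.263.

V/F = 0.263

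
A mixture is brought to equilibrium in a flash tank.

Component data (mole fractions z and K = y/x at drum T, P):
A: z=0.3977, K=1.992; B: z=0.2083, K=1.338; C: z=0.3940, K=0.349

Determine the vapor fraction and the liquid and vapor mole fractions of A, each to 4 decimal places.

ψ = 0.3955, x_A = 0.2856, y_A = 0.5690

Newton–Raphson from ψ = 0.59:
  ψ = 0.5900: g = -0.10888, g' = -0.6124 → ψ = 0.4122
  ψ = 0.4122: g = -0.00876, g' = -0.5274 → ψ = 0.3956
  ψ = 0.3956: g = -0.00004, g' = -0.5233 → ψ = 0.3955
Converged at ψ = 0.3955.
Compositions from xᵢ = zᵢ/(1+ψ(Kᵢ−1)), yᵢ = Kᵢxᵢ:
  A: x = 0.2856, y = 0.5690
  B: x = 0.1837, y = 0.2458
  C: x = 0.5306, y = 0.1852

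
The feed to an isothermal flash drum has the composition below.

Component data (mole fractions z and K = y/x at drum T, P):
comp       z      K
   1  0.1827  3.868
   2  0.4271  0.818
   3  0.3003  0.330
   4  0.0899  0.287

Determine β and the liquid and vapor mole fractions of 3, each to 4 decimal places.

Newton–Raphson from β = 0.34:
  β = 0.3400: g = -0.16273, g' = -0.7070 → β = 0.1098
  β = 0.1098: g = 0.03243, g' = -1.0947 → β = 0.1394
  β = 0.1394: g = 0.00142, g' = -1.0021 → β = 0.1409
Converged at β = 0.1409.
Compositions from xᵢ = zᵢ/(1+β(Kᵢ−1)), yᵢ = Kᵢxᵢ:
  1: x = 0.1301, y = 0.5033
  2: x = 0.4383, y = 0.3586
  3: x = 0.3316, y = 0.1094
  4: x = 0.0999, y = 0.0287

β = 0.1409, x_3 = 0.3316, y_3 = 0.1094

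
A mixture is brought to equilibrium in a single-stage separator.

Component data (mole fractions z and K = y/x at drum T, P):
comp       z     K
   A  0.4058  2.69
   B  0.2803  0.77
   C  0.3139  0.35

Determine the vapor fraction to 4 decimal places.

Let ψ = V/F and solve Σ zᵢ(Kᵢ−1)/(1+ψ(Kᵢ−1)) = 0.
Feasibility: ΣzᵢKᵢ = 1.4173, Σzᵢ/Kᵢ = 1.4117 — both > 1, two phases present.
Iterate (Newton) starting at ψ = 0.33:
  ψ = 0.3300: g = 0.11075, g' = -0.7100 → ψ = 0.4860
  ψ = 0.4860: g = 0.00571, g' = -0.6516 → ψ = 0.4948
Converged at ψ = 0.4948.

ψ = 0.4948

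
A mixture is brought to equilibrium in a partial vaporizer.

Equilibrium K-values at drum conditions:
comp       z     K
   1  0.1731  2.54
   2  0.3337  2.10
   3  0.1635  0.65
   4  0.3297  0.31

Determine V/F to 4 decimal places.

Iterate (Newton) starting at V/F = 0.57:
  V/F = 0.5700: g = -0.07888, g' = -0.7267 → V/F = 0.4614
  V/F = 0.4614: g = -0.00269, g' = -0.6843 → V/F = 0.4575
Converged at V/F = 0.4575.

V/F = 0.4575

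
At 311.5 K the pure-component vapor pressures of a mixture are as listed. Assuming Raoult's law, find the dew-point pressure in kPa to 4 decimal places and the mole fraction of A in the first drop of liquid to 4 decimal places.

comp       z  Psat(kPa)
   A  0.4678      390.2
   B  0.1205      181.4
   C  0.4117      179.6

At the dew point ψ → 1, so Σzᵢ/Kᵢ = 1 with Kᵢ = Pᵢˢᵃᵗ/P ⇒ 1/P = Σzᵢ/Pᵢˢᵃᵗ.
1/P = 0.4678/390.2 + 0.1205/181.4 + 0.4117/179.6 = 0.0041555 ⇒ P = 240.6469 kPa
xᵢ = zᵢP/Pᵢˢᵃᵗ ⇒ x_A = 0.4678·240.6469/390.2 = 0.2885

Pdew = 240.6469 kPa, x_A = 0.2885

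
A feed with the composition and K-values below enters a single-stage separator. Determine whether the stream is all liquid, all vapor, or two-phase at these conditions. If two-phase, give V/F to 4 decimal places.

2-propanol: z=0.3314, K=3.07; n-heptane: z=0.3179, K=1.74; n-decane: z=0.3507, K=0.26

two-phase, V/F = 0.6022

ΣzᵢKᵢ = 1.6617; Σzᵢ/Kᵢ = 1.6395.
Both exceed 1, so a two-phase solution exists.
Iterate (Newton) starting at ψ = 0.54:
  ψ = 0.5400: g = 0.05976, g' = -0.9382 → ψ = 0.6037
  ψ = 0.6037: g = -0.00152, g' = -0.9911 → ψ = 0.6022
Converged at ψ = 0.6022.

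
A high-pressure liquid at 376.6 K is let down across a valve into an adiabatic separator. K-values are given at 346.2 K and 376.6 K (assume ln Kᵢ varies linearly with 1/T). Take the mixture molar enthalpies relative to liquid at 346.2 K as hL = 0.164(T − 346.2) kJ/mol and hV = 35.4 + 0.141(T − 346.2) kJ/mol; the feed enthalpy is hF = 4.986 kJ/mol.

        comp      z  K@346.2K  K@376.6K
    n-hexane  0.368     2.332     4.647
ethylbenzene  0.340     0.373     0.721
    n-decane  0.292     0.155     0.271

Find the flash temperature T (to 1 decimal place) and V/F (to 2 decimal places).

T = 350.3 K, V/F = 0.12

Adiabatic flash: solve Rachford–Rice at each trial T, then check hF = ψ·hV(T) + (1−ψ)·hL(T).
  T = 346.2 K: K = (2.332, 0.373, 0.155), RR gives ψ = 0.031, H_out = 1.096 kJ/mol
  T = 376.6 K: K = (4.647, 0.721, 0.271), RR gives ψ = 0.529, H_out = 23.356 kJ/mol
  T = 361.4 K: K = (3.340, 0.526, 0.207), RR gives ψ = 0.313, H_out = 13.461 kJ/mol
  T = 353.8 K: K = (2.802, 0.445, 0.180), RR gives ψ = 0.189, H_out = 7.909 kJ/mol
  T = 350.0 K: K = (2.559, 0.408, 0.167), RR gives ψ = 0.116, H_out = 4.728 kJ/mol
  T = 351.9 K: K = (2.678, 0.426, 0.173), RR gives ψ = 0.154, H_out = 6.364 kJ/mol
Linear interpolation between T = 350.0 (H_out = 4.728) and T = 351.9 (H_out = 6.364) on hF = 4.986 gives T ≈ 350.3 K, at which ψ = 0.12.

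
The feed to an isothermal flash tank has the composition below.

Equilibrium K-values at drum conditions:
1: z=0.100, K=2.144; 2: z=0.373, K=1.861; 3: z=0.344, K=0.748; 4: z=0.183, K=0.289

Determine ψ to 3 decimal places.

ψ = 0.491

Material balance + equilibrium reduce to Σ zᵢ(Kᵢ−1)/(1+ψ(Kᵢ−1)) = 0.
g(0) = ΣzᵢKᵢ − 1 = 0.219 and g(1) = 1 − Σzᵢ/Kᵢ = -0.340, so a root lies in (0, 1).
Iterate (Newton) starting at ψ = 0.5:
  ψ = 0.500: g = -0.0038, g' = -0.439 → ψ = 0.491
Converged at ψ = 0.491.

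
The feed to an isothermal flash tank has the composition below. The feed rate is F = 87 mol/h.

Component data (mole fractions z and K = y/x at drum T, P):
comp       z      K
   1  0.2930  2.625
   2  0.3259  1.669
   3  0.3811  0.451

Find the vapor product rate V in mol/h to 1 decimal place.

V = 65.9 mol/h

Material balance + equilibrium reduce to Σ zᵢ(Kᵢ−1)/(1+β(Kᵢ−1)) = 0.
Check two-phase: ΣzᵢKᵢ = 1.4849 > 1 and Σzᵢ/Kᵢ = 1.1519 > 1, so g(0) = 0.4849 > 0 and g(1) = -0.1519 < 0.
Iterate (Newton) starting at β = 0.56:
  β = 0.5600: g = 0.10578, g' = -0.5288 → β = 0.7601
  β = 0.7601: g = -0.00149, g' = -0.5572 → β = 0.7574
Converged at β = 0.7574.
Then V = β·F = 0.7574·87 = 65.9 mol/h and L = F − V = 21.1 mol/h.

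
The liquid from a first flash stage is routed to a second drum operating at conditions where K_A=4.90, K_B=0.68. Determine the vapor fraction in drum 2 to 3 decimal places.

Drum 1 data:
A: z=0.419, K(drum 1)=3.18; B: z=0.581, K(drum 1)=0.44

V/F (drum 2) = 0.435

Drum 1:
Material balance + equilibrium reduce to Σ zᵢ(Kᵢ−1)/(1+ψ₁(Kᵢ−1)) = 0.
Feasibility: ΣzᵢKᵢ = 1.588, Σzᵢ/Kᵢ = 1.452 — both > 1, two phases present.
Newton–Raphson from ψ₁ = 0.4:
  ψ₁ = 0.400: g = 0.0687, g' = -0.871 → ψ₁ = 0.479
  ψ₁ = 0.479: g = 0.0023, g' = -0.817 → ψ₁ = 0.482
Converged at ψ₁ = 0.482.
Drum-1 compositions:
  A: x = 0.204, y = 0.650
  B: x = 0.796, y = 0.350
Drum-2 feed = drum-1 liquid: z₂ = (0.2044, 0.7956).
Drum 2:
Newton iteration, ψ₂⁰ = 0.5:
  ψ₂ = 0.500: g = -0.0329, g' = -0.473 → ψ₂ = 0.430
  ψ₂ = 0.430: g = 0.0023, g' = -0.543 → ψ₂ = 0.435
Converged at ψ₂ = 0.435.
  A: x = 0.076, y = 0.372
  B: x = 0.924, y = 0.628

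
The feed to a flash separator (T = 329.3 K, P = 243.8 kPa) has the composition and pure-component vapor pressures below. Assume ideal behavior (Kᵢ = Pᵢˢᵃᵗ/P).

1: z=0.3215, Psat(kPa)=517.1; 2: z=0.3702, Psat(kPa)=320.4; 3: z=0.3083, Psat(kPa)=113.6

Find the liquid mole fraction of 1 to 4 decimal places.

x_1 = 0.1706

Raoult's law: Kᵢ = Pᵢˢᵃᵗ/P = Pᵢˢᵃᵗ/243.8.
  K_1 = 517.1/243.8 = 2.121001, K_2 = 320.4/243.8 = 1.314192, K_3 = 113.6/243.8 = 0.465956
Material balance + equilibrium reduce to Σ zᵢ(Kᵢ−1)/(1+β(Kᵢ−1)) = 0.
Check two-phase: ΣzᵢKᵢ = 1.3121 > 1 and Σzᵢ/Kᵢ = 1.0949 > 1, so g(0) = 0.3121 > 0 and g(1) = -0.0949 < 0.
Newton iteration, β⁰ = 0.47:
  β = 0.4700: g = 0.11757, g' = -0.3578 → β = 0.7986
  β = 0.7986: g = -0.00394, g' = -0.4032 → β = 0.7888
Converged at β = 0.7888.
Compositions from xᵢ = zᵢ/(1+β(Kᵢ−1)), yᵢ = Kᵢxᵢ:
  1: x = 0.1706, y = 0.3619
  2: x = 0.2967, y = 0.3899
  3: x = 0.5327, y = 0.2482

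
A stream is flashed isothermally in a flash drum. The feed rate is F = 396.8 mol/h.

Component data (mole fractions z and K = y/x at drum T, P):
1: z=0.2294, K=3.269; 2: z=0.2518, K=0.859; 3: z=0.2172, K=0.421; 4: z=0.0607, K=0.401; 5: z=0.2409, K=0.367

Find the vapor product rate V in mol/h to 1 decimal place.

Rachford–Rice: g(ψ) = Σ zᵢ(Kᵢ−1)/(1+ψ(Kᵢ−1)) = 0.
Feasibility: ΣzᵢKᵢ = 1.1704, Σzᵢ/Kᵢ = 1.6870 — both > 1, two phases present.
Newton iteration, ψ⁰ = 0.5:
  ψ = 0.5000: g = -0.24635, g' = -0.6603 → ψ = 0.1269
  ψ = 0.1269: g = 0.02711, g' = -0.9417 → ψ = 0.1557
  ψ = 0.1557: g = 0.00086, g' = -0.8834 → ψ = 0.1567
Converged at ψ = 0.1567.
Then V = ψ·F = 0.1567·396.8 = 62.2 mol/h and L = F − V = 334.6 mol/h.

V = 62.2 mol/h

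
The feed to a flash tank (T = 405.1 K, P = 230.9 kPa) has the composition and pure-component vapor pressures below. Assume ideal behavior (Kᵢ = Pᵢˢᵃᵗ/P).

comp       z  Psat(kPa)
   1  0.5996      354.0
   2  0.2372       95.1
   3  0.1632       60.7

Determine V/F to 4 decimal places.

V/F = 0.1716

Raoult's law: Kᵢ = Pᵢˢᵃᵗ/P = Pᵢˢᵃᵗ/230.9.
  K_1 = 354.0/230.9 = 1.533131, K_2 = 95.1/230.9 = 0.411867, K_3 = 60.7/230.9 = 0.262884
Material balance + equilibrium reduce to Σ zᵢ(Kᵢ−1)/(1+V/F(Kᵢ−1)) = 0.
Feasibility: ΣzᵢKᵢ = 1.0599, Σzᵢ/Kᵢ = 1.5878 — both > 1, two phases present.
Newton–Raphson from V/F = 0.5:
  V/F = 0.5000: g = -0.13574, g' = -0.4933 → V/F = 0.2248
  V/F = 0.2248: g = -0.01950, g' = -0.3722 → V/F = 0.1724
  V/F = 0.1724: g = -0.00031, g' = -0.3609 → V/F = 0.1716
Converged at V/F = 0.1716.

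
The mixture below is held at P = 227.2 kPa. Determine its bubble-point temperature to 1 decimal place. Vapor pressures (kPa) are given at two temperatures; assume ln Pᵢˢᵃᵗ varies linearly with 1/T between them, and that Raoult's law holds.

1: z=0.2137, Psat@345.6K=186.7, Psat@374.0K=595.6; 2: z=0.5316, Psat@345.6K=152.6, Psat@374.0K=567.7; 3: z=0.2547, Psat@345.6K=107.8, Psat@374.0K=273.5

T = 355.1 K

Bubble-point temperature: ΣzᵢPᵢˢᵃᵗ(T) = P. Interpolate ln Pᵢˢᵃᵗ = aᵢ + bᵢ/T.
  T = 345.6 K: ΣzᵢPᵢˢᵃᵗ = 148.48 kPa
  T = 374.0 K: ΣzᵢPᵢˢᵃᵗ = 498.73 kPa
  T = 359.8 K: ΣzᵢPᵢˢᵃᵗ = 278.03 kPa
  T = 352.7 K: ΣzᵢPᵢˢᵃᵗ = 204.33 kPa
  T = 356.2 K: ΣzᵢPᵢˢᵃᵗ = 238.16 kPa
  T = 354.4 K: ΣzᵢPᵢˢᵃᵗ = 220.19 kPa
Interpolating between 354.4 K and 356.2 K gives T ≈ 355.1 K.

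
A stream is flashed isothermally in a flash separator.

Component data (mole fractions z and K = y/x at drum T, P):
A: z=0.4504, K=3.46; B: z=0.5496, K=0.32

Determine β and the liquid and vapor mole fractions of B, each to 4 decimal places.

β = 0.4389, x_B = 0.7834, y_B = 0.2507

Material balance + equilibrium reduce to Σ zᵢ(Kᵢ−1)/(1+β(Kᵢ−1)) = 0.
Check two-phase: ΣzᵢKᵢ = 1.7343 > 1 and Σzᵢ/Kᵢ = 1.8477 > 1, so g(0) = 0.7343 > 0 and g(1) = -0.8477 < 0.
Newton–Raphson from β = 0.31:
  β = 0.3100: g = 0.15505, g' = -1.2854 → β = 0.4306
  β = 0.4306: g = 0.00954, g' = -1.1509 → β = 0.4389
Converged at β = 0.4389.
Compositions from xᵢ = zᵢ/(1+β(Kᵢ−1)), yᵢ = Kᵢxᵢ:
  A: x = 0.2166, y = 0.7493
  B: x = 0.7834, y = 0.2507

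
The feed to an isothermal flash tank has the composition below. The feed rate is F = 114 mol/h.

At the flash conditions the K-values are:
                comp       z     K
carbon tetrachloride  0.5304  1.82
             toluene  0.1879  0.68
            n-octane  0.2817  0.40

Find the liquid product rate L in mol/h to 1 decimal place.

L = 58.3 mol/h

Material balance + equilibrium reduce to Σ zᵢ(Kᵢ−1)/(1+ψ(Kᵢ−1)) = 0.
g(0) = ΣzᵢKᵢ − 1 = 0.2058 and g(1) = 1 − Σzᵢ/Kᵢ = -0.2720, so a root lies in (0, 1).
Newton iteration, ψ⁰ = 0.5:
  ψ = 0.5000: g = -0.00458, g' = -0.4136 → ψ = 0.4889
Converged at ψ = 0.4889.
Then V = ψ·F = 0.4889·114 = 55.7 mol/h and L = F − V = 58.3 mol/h.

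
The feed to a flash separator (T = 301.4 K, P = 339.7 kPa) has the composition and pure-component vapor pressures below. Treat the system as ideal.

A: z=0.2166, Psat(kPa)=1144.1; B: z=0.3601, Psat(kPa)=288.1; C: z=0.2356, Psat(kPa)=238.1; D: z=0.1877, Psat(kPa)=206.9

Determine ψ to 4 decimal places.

Raoult's law: Kᵢ = Pᵢˢᵃᵗ/P = Pᵢˢᵃᵗ/339.7.
  K_A = 1144.1/339.7 = 3.367972, K_B = 288.1/339.7 = 0.848101, K_C = 238.1/339.7 = 0.700913, K_D = 206.9/339.7 = 0.609067
Material balance + equilibrium reduce to Σ zᵢ(Kᵢ−1)/(1+ψ(Kᵢ−1)) = 0.
Feasibility: ΣzᵢKᵢ = 1.3144, Σzᵢ/Kᵢ = 1.1332 — both > 1, two phases present.
Iterate (Newton) starting at ψ = 0.5:
  ψ = 0.5000: g = 0.00159, g' = -0.3378 → ψ = 0.5047
Converged at ψ = 0.5047.

ψ = 0.5047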